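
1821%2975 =1821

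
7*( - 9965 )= - 69755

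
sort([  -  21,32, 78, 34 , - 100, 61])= [-100, - 21, 32,  34, 61,78]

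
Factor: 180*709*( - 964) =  - 2^4*3^2 * 5^1*241^1 * 709^1 = -123025680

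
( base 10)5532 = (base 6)41340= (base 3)21120220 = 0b1010110011100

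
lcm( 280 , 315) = 2520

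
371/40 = 9 + 11/40 = 9.28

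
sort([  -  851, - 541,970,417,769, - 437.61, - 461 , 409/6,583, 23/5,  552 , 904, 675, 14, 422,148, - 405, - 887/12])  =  [ - 851 , - 541,  -  461,-437.61,-405, - 887/12, 23/5,14, 409/6,  148 , 417,422,552, 583,675,  769,904, 970] 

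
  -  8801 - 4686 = -13487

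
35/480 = 7/96 = 0.07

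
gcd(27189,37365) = 159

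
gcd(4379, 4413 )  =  1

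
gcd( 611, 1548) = 1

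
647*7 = 4529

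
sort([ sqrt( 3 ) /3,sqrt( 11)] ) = [ sqrt( 3 ) /3, sqrt( 11) ]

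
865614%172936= 934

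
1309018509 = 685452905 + 623565604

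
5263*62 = 326306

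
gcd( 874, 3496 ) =874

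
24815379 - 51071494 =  - 26256115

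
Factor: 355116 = 2^2*3^1*101^1*293^1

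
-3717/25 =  - 149  +  8/25 =-  148.68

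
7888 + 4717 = 12605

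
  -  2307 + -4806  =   -7113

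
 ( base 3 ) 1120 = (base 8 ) 52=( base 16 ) 2a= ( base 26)1g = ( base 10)42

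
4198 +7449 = 11647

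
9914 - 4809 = 5105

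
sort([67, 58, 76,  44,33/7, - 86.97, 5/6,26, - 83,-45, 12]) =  [-86.97 , - 83, - 45, 5/6, 33/7, 12, 26,  44, 58 , 67, 76]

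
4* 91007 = 364028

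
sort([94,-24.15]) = [-24.15,94]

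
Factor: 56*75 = 2^3*3^1 * 5^2 * 7^1 =4200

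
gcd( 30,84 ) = 6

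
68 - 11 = 57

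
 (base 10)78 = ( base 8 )116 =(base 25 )33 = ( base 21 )3f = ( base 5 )303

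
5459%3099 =2360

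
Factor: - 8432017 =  - 11^1 * 17^1*67^1*673^1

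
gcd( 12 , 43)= 1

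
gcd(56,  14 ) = 14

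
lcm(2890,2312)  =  11560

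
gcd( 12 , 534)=6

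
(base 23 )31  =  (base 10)70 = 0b1000110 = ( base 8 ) 106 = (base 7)130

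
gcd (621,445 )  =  1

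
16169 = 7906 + 8263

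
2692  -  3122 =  - 430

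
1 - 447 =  - 446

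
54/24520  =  27/12260 = 0.00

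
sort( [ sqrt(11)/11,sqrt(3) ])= [ sqrt( 11 )/11,sqrt(3) ] 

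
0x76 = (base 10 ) 118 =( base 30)3S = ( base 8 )166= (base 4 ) 1312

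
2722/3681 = 2722/3681 = 0.74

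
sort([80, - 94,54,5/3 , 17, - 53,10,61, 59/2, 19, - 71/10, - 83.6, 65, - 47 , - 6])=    [ - 94, - 83.6, - 53, - 47, - 71/10, - 6  ,  5/3,10,  17,19, 59/2,54 , 61,65, 80 ] 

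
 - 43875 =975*( - 45) 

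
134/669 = 134/669 = 0.20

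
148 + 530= 678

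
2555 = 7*365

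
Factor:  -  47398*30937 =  - 2^1*13^1*1823^1*30937^1 = -1466351926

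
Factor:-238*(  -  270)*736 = 47295360 = 2^7*3^3*5^1*7^1*17^1*23^1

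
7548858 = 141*53538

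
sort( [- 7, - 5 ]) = [ - 7, - 5]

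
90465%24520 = 16905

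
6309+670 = 6979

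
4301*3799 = 16339499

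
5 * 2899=14495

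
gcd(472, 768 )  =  8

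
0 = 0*70902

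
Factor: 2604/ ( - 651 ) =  - 2^2 = - 4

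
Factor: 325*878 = 285350 = 2^1*5^2 *13^1 * 439^1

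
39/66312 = 13/22104=0.00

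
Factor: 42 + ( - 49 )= -7 = -  7^1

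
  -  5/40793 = -1+40788/40793= - 0.00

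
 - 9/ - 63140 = 9/63140 = 0.00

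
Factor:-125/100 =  - 2^ (-2) * 5^1 = -5/4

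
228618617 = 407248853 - 178630236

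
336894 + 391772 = 728666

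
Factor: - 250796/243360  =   - 371/360 =-2^( - 3)*3^( - 2 ) * 5^(  -  1 )*7^1*53^1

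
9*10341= 93069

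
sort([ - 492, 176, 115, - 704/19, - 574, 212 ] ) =[  -  574, - 492, - 704/19, 115, 176 , 212] 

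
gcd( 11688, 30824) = 8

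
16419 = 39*421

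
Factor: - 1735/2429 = - 5^1 * 7^(- 1 ) = - 5/7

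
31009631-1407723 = 29601908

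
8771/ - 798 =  - 11 +1/114 = -10.99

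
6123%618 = 561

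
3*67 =201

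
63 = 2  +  61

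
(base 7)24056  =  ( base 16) 1847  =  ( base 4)1201013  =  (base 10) 6215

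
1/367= 1/367  =  0.00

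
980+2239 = 3219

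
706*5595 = 3950070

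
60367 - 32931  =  27436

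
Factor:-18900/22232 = -2^(- 1)*3^3*5^2*397^(-1 )= - 675/794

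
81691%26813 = 1252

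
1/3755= 1/3755 = 0.00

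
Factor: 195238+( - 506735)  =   - 79^1 * 3943^1 = - 311497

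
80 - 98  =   - 18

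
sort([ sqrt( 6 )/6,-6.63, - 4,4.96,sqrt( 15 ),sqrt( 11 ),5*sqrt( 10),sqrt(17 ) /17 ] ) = [ - 6.63, - 4, sqrt( 17)/17,  sqrt (6) /6,sqrt( 11 ),sqrt ( 15 ), 4.96,5*sqrt( 10)]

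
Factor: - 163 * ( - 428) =69764 = 2^2 * 107^1*163^1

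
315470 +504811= 820281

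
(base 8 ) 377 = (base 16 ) ff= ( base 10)255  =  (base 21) C3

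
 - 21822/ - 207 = 105 + 29/69 = 105.42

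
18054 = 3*6018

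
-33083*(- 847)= 28021301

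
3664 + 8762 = 12426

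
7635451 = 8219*929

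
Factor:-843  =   - 3^1 * 281^1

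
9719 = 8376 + 1343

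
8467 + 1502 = 9969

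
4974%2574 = 2400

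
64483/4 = 64483/4 = 16120.75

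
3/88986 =1/29662 = 0.00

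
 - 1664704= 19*( - 87616 )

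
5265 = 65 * 81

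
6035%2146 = 1743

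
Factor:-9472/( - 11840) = 4/5 = 2^2*5^( - 1)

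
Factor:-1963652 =  -  2^2 * 490913^1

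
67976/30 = 2265 + 13/15 = 2265.87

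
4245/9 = 1415/3 = 471.67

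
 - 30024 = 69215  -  99239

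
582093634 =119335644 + 462757990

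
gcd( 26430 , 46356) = 6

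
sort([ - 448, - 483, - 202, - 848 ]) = [ - 848, - 483,-448,- 202 ] 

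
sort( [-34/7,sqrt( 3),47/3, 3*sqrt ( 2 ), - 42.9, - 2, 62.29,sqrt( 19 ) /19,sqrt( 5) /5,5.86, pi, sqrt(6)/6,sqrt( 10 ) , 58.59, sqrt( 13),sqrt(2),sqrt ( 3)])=[ - 42.9, - 34/7,-2, sqrt(19)/19 , sqrt( 6)/6,sqrt(5)/5,sqrt(2 ),sqrt( 3),sqrt( 3 ),pi , sqrt ( 10),sqrt( 13 ),3*sqrt(2),5.86,47/3,58.59,62.29 ] 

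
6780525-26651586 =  - 19871061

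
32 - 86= - 54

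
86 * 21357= 1836702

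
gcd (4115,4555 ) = 5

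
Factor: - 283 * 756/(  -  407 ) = 2^2* 3^3 * 7^1 * 11^( - 1 )*37^( - 1 ) * 283^1   =  213948/407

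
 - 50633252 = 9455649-60088901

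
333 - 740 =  - 407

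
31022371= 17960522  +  13061849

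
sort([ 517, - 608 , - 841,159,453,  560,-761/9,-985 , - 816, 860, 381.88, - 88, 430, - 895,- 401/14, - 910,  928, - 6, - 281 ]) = [-985, - 910, - 895, - 841, - 816, - 608,-281,- 88,-761/9, - 401/14 , - 6,159, 381.88,430,453, 517,560, 860,928]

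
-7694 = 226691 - 234385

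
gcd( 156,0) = 156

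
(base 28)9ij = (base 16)1d9b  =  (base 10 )7579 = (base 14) 2A95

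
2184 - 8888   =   - 6704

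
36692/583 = 36692/583 = 62.94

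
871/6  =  871/6 = 145.17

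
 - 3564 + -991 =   -  4555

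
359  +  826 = 1185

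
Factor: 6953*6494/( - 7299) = - 45152782/7299 =- 2^1*3^(- 2)*17^2*191^1 * 409^1* 811^( - 1) 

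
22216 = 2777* 8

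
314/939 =314/939 = 0.33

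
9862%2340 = 502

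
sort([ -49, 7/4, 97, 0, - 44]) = [ - 49, - 44,0, 7/4, 97] 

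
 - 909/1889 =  - 1+980/1889 = -0.48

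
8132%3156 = 1820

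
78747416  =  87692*898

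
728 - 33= 695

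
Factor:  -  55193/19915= -5^ (-1)*7^(- 1)*97^1 = -97/35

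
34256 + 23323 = 57579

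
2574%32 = 14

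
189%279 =189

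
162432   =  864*188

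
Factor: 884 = 2^2 *13^1 * 17^1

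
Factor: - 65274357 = -3^1 * 21758119^1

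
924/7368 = 77/614 = 0.13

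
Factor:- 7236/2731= - 2^2*3^3* 67^1 * 2731^( - 1 ) 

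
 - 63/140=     -  9/20= - 0.45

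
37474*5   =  187370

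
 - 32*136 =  - 4352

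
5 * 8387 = 41935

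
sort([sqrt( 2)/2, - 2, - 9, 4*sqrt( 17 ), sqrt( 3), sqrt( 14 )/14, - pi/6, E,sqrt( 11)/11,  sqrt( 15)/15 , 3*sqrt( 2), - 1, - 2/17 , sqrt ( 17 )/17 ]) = [ - 9, - 2, - 1, - pi/6, - 2/17, sqrt( 17) /17,sqrt ( 15 ) /15,sqrt( 14) /14, sqrt (11 )/11, sqrt( 2) /2, sqrt (3 ),E, 3*sqrt(2),4*sqrt( 17 ) ] 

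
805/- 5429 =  - 1 + 4624/5429 = - 0.15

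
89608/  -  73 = - 1228 + 36/73 = -1227.51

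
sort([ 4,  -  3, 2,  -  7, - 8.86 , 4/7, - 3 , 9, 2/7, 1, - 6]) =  [ - 8.86, - 7, - 6, - 3, - 3,  2/7,  4/7, 1, 2, 4, 9]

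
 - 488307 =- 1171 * 417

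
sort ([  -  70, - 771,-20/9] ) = [-771, - 70,-20/9] 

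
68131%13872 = 12643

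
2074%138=4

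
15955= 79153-63198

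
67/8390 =67/8390 = 0.01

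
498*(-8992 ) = -4478016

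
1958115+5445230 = 7403345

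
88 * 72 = 6336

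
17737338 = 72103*246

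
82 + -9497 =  - 9415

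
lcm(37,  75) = 2775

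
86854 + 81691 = 168545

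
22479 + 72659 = 95138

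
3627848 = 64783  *56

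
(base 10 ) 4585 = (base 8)10751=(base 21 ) a87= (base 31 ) 4NS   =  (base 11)3499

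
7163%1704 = 347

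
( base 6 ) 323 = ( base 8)173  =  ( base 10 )123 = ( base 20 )63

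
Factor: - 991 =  - 991^1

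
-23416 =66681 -90097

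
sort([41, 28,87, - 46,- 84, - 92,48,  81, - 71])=[ - 92, -84,-71 ,- 46,28 , 41,  48,81,87]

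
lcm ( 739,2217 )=2217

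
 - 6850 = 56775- 63625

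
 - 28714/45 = -28714/45 = -638.09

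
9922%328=82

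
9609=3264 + 6345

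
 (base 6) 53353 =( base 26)ajf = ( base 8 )16145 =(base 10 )7269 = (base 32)735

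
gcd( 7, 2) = 1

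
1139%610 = 529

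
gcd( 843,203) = 1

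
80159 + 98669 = 178828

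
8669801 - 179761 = 8490040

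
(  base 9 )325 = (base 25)ag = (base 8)412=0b100001010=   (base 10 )266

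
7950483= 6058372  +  1892111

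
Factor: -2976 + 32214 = 29238= 2^1* 3^1*11^1*443^1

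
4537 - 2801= 1736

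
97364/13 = 97364/13 = 7489.54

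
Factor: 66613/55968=2^ ( - 5 )*3^( - 1) * 11^(-1)*29^1 * 53^ (-1)*2297^1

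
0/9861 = 0=0.00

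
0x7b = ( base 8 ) 173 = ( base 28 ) 4B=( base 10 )123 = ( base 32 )3r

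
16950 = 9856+7094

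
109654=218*503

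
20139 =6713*3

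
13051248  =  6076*2148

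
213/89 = 2 + 35/89=2.39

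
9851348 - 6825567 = 3025781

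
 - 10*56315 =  - 563150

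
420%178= 64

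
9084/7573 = 9084/7573  =  1.20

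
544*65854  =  35824576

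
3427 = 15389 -11962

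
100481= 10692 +89789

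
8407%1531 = 752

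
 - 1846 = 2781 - 4627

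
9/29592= 1/3288 = 0.00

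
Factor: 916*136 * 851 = 106014176 = 2^5*17^1*23^1*37^1*229^1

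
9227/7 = 1318 + 1/7 =1318.14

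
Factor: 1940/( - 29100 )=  - 1/15 = - 3^( - 1 )*5^( - 1 ) 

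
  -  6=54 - 60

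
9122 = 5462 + 3660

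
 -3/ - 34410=1/11470 = 0.00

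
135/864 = 5/32 = 0.16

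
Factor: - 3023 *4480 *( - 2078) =2^8*5^1 * 7^1*1039^1*3023^1  =  28142437120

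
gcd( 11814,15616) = 2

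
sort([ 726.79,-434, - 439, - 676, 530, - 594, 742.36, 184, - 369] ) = [ - 676, - 594, - 439, - 434, - 369, 184,  530,726.79, 742.36 ]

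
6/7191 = 2/2397 = 0.00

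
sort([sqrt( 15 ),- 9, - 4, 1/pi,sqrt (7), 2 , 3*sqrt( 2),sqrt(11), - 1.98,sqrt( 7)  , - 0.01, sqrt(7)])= [  -  9,  -  4  , - 1.98, - 0.01,1/pi,  2,sqrt (7),sqrt ( 7), sqrt(7),sqrt( 11) , sqrt( 15),3*sqrt (2) ] 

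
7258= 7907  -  649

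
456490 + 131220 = 587710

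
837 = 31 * 27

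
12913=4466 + 8447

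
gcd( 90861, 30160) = 1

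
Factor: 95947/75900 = 2^( - 2 )*3^(-1)*5^( - 2) * 11^( - 1)*23^( - 1)*95947^1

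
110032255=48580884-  - 61451371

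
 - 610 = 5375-5985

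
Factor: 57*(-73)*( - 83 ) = 3^1*19^1*73^1*83^1 = 345363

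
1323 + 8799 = 10122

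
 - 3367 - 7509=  - 10876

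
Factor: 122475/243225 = 71/141  =  3^( - 1)*47^( - 1)*71^1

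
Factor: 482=2^1*241^1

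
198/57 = 3 + 9/19 = 3.47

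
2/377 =2/377 = 0.01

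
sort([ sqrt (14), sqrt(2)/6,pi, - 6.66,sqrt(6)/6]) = [ - 6.66, sqrt ( 2)/6,sqrt(6 ) /6,pi,sqrt(14 ) ]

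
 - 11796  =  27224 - 39020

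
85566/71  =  1205 + 11/71 = 1205.15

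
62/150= 31/75 = 0.41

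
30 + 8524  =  8554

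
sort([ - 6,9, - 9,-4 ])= [- 9, - 6, - 4,9 ]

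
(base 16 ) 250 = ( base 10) 592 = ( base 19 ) 1C3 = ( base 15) 297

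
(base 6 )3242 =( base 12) 522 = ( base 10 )746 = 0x2EA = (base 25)14l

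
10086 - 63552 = - 53466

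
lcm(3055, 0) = 0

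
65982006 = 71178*927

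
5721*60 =343260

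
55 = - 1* (-55 )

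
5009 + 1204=6213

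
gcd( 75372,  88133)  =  1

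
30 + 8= 38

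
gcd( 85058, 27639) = 1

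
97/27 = 97/27 = 3.59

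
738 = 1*738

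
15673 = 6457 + 9216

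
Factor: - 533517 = - 3^1 * 177839^1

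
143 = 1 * 143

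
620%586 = 34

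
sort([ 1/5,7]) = [ 1/5, 7 ] 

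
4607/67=68 + 51/67 = 68.76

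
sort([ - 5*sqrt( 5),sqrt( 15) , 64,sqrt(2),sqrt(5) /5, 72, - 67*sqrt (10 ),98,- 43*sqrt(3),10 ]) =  [ - 67*sqrt( 10), - 43*sqrt(3 ),-5*sqrt(5),sqrt ( 5)/5,sqrt(2 ), sqrt( 15),10, 64, 72,98]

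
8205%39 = 15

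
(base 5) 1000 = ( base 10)125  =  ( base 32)3T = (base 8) 175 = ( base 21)5K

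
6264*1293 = 8099352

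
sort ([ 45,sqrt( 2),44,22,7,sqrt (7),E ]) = [ sqrt( 2),  sqrt( 7), E, 7 , 22, 44 , 45 ]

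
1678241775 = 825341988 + 852899787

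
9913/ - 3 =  - 3305  +  2/3 = - 3304.33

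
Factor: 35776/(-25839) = - 2^6*3^ ( - 4)*11^( -1) * 13^1 * 29^( - 1 )*43^1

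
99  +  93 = 192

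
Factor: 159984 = 2^4*3^2 * 11^1 * 101^1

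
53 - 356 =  - 303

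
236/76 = 59/19=3.11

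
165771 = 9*18419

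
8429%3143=2143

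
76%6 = 4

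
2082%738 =606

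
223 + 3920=4143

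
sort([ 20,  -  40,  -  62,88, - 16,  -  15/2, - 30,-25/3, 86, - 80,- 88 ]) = [ - 88,-80, - 62, - 40,- 30, - 16, - 25/3,  -  15/2 , 20, 86,88] 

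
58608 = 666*88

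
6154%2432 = 1290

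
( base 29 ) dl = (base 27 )EK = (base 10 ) 398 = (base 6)1502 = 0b110001110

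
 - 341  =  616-957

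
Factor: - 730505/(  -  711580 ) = 2^( - 2)*47^(-1 )*193^1 = 193/188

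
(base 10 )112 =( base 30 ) 3m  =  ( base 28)40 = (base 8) 160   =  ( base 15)77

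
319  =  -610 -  - 929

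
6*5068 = 30408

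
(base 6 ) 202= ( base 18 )42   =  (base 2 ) 1001010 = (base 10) 74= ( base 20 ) 3E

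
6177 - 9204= - 3027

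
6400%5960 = 440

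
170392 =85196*2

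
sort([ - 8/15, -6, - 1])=[-6,-1, - 8/15 ]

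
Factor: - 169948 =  - 2^2*42487^1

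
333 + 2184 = 2517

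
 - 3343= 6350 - 9693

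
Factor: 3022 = 2^1*1511^1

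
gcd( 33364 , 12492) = 4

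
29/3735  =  29/3735= 0.01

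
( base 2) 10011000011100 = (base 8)23034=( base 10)9756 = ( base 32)9GS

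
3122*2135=6665470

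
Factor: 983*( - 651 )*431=-3^1 * 7^1 * 31^1 * 431^1 * 983^1 = - 275811123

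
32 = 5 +27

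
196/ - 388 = -1 + 48/97 = -0.51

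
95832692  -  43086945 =52745747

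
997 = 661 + 336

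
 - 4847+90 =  - 4757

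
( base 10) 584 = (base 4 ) 21020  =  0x248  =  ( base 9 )718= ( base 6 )2412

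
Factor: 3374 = 2^1*7^1*241^1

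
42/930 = 7/155 = 0.05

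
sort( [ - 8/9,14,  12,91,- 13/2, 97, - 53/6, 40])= [ - 53/6, - 13/2, - 8/9,12,  14, 40,91,97]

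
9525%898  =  545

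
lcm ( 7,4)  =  28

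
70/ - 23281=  - 1 +23211/23281= - 0.00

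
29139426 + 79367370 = 108506796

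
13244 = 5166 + 8078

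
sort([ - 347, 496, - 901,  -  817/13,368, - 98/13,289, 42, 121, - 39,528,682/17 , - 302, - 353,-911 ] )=[ - 911, - 901, - 353, - 347, - 302, - 817/13,  -  39, - 98/13,682/17, 42,  121,289, 368, 496,528]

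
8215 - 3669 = 4546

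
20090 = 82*245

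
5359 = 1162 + 4197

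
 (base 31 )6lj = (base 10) 6436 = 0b1100100100100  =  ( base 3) 22211101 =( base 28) 85O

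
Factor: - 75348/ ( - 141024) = 2^( - 3)*3^1*7^1*23^1*113^(-1 ) = 483/904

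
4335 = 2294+2041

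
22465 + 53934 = 76399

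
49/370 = 49/370 = 0.13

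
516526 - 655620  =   - 139094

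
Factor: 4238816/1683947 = 2^5*31^1 * 103^( - 1)*4273^1 * 16349^( - 1) 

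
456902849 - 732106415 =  - 275203566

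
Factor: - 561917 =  - 561917^1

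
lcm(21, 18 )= 126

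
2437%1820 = 617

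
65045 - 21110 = 43935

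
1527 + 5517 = 7044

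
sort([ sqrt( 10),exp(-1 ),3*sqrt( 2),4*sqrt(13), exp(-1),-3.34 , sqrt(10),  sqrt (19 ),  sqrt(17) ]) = [ - 3.34,  exp ( - 1 ), exp ( - 1 ), sqrt( 10),sqrt (10 ),sqrt( 17),3*sqrt( 2),sqrt( 19),4*sqrt( 13)] 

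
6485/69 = 6485/69 = 93.99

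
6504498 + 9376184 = 15880682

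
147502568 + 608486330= 755988898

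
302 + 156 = 458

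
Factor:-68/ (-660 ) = 17/165 = 3^(-1)*5^(-1)*11^(  -  1 )*17^1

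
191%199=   191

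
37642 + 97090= 134732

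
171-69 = 102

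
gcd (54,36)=18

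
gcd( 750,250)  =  250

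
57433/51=57433/51 = 1126.14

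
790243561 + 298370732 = 1088614293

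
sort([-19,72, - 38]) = [ - 38, - 19, 72 ]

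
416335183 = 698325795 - 281990612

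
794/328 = 2+ 69/164 = 2.42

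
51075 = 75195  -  24120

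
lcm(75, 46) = 3450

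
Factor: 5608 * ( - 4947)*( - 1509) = 2^3*3^2 * 17^1*97^1*503^1*701^1 = 41863848984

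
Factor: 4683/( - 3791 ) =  - 3^1 * 7^1 * 17^(-1 ) = -  21/17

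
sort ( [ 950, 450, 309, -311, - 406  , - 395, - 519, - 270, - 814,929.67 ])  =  [ - 814, - 519, - 406,  -  395 , - 311, - 270, 309,  450  ,  929.67 , 950 ]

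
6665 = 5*1333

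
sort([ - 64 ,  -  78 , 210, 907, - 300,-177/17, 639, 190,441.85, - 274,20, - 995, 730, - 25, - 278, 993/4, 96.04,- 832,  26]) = [ - 995,  -  832, - 300, - 278,-274, -78,  -  64, - 25,-177/17,20, 26, 96.04, 190,210, 993/4, 441.85, 639, 730,907] 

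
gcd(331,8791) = 1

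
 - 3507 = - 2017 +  - 1490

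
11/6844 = 11/6844=0.00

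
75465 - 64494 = 10971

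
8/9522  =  4/4761= 0.00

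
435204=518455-83251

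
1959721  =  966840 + 992881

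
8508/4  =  2127 = 2127.00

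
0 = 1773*0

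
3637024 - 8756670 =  - 5119646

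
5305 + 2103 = 7408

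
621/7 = 621/7 = 88.71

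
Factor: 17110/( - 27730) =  - 29/47 = - 29^1*47^( - 1)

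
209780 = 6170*34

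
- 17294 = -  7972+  - 9322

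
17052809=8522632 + 8530177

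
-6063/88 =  - 69+9/88 = -68.90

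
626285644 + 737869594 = 1364155238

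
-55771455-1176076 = -56947531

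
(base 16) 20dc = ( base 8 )20334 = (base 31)8nb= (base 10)8412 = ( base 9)12476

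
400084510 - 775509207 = - 375424697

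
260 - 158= 102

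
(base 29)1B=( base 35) 15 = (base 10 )40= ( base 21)1J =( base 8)50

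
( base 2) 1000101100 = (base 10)556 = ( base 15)271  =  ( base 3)202121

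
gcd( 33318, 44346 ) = 6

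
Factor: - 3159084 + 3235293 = 3^1*7^1*19^1* 191^1  =  76209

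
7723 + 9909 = 17632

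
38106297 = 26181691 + 11924606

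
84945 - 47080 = 37865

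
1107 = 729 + 378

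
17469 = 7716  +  9753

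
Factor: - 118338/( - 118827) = 242/243  =  2^1*3^( - 5 )*11^2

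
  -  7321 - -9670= 2349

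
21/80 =21/80  =  0.26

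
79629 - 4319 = 75310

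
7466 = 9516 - 2050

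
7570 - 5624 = 1946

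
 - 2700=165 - 2865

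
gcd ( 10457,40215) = 1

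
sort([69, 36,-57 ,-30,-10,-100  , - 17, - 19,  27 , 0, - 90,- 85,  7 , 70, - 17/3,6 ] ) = [  -  100, - 90, - 85 , - 57,-30,-19, - 17 , - 10, - 17/3,0,6, 7,  27,36, 69,70] 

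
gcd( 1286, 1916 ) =2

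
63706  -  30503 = 33203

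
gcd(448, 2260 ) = 4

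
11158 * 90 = 1004220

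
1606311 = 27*59493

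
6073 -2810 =3263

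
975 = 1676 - 701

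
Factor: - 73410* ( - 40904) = 3002762640  =  2^4*3^1*5^1 * 2447^1*5113^1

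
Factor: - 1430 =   -  2^1*5^1*11^1*13^1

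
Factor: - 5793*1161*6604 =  - 2^2*3^4 * 13^1*43^1 *127^1*1931^1 = - 44416344492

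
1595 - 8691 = -7096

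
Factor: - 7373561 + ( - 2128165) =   -  2^1 *3^1*13^1*61^1*1997^1 = - 9501726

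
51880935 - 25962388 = 25918547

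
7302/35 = 208 + 22/35 = 208.63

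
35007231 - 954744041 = -919736810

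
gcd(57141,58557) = 3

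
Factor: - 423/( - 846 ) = 1/2 =2^( - 1)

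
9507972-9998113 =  - 490141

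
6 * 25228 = 151368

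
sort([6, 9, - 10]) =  [- 10,6, 9] 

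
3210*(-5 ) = - 16050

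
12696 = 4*3174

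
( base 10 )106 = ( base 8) 152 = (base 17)64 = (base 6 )254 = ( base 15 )71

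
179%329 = 179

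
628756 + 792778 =1421534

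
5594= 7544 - 1950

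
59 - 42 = 17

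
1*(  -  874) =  - 874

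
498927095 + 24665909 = 523593004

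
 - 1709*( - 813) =1389417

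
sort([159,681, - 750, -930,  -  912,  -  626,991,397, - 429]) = [ - 930, - 912, - 750,  -  626,  -  429, 159,397, 681,991 ]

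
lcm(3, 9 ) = 9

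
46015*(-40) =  - 1840600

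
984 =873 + 111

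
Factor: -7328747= - 7328747^1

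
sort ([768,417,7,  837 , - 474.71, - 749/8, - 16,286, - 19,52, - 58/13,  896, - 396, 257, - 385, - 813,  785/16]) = [-813 , - 474.71, - 396,-385, - 749/8,  -  19, -16, - 58/13,7,  785/16 , 52,257 , 286, 417, 768,837, 896]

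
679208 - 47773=631435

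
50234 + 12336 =62570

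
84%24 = 12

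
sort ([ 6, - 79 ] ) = [ - 79, 6] 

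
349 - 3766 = -3417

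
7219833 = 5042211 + 2177622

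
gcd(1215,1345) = 5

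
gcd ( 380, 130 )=10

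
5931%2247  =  1437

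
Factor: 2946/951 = 2^1*317^( -1)*491^1=982/317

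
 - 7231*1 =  - 7231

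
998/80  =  12 + 19/40= 12.47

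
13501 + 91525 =105026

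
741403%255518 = 230367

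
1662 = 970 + 692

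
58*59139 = 3430062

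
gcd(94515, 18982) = 1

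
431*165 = 71115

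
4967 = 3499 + 1468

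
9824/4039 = 9824/4039 = 2.43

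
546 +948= 1494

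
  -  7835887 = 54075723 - 61911610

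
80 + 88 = 168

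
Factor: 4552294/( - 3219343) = -2^1*17^1*191^1*701^1*3219343^( - 1) 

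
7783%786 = 709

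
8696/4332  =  2+8/1083 = 2.01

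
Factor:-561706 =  - 2^1 * 23^1*12211^1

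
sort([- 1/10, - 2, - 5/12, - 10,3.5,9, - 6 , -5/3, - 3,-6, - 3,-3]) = [- 10, - 6, - 6, - 3,-3, - 3, - 2,-5/3,-5/12, - 1/10,3.5,9]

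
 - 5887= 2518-8405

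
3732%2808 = 924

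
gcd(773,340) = 1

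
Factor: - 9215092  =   - 2^2*59^1*39047^1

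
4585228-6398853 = - 1813625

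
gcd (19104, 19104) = 19104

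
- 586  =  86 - 672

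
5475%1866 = 1743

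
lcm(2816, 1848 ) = 59136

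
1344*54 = 72576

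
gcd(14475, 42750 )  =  75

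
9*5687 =51183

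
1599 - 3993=  -  2394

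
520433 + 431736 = 952169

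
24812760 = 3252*7630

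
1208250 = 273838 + 934412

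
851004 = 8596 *99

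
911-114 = 797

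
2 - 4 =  - 2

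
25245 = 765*33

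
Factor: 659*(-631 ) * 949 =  - 13^1*73^1*631^1*659^1= -394621721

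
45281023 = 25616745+19664278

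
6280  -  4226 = 2054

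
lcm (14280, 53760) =913920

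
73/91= 73/91 = 0.80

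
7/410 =7/410 = 0.02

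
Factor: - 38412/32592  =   - 33/28  =  - 2^( - 2)*3^1*7^( - 1)*11^1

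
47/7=6 + 5/7 = 6.71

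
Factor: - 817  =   - 19^1*43^1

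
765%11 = 6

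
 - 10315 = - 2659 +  - 7656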